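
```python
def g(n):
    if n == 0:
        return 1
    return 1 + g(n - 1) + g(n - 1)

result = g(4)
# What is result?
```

g(n) = 1 + 2·g(n-1), g(0)=1. Closed form: (1+1)·2^4 - 1 = 31.

Answer: 31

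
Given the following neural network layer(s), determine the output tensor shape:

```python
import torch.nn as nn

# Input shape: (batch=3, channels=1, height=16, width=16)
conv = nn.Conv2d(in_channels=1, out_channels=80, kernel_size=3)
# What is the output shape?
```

Input: (3, 1, 16, 16) -> Output: (3, 80, 14, 14)

Answer: (3, 80, 14, 14)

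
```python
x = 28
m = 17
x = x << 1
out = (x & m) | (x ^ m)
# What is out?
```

Trace:
`x = 28` → x = 28
`m = 17` → m = 17
`x = x << 1` → x = 56
`out = (x & m) | (x ^ m)` → out = 57
So out = 57

Answer: 57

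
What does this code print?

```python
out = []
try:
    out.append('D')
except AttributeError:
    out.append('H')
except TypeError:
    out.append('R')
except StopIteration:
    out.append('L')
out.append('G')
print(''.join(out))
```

Execution trace: 'D' (try body, no exception) → 'G' (after the try/except). Output: DG

Answer: DG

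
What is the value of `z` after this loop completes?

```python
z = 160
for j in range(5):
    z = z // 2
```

Halve 5 times: 160 // 2^5 = 5
`z` takes the values: 160 → 80 → 40 → 20 → 10 → 5

Answer: 5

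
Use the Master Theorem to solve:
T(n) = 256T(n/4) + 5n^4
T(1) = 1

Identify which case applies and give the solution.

a=256, b=4, f(n)=5n^4. log_4(256) = 4. Since c=4 = 4, Case 2 applies: T(n) = Θ(n^log_b(a) · log n) = O(n^4 log n).

Answer: O(n^4 log n) - Case 2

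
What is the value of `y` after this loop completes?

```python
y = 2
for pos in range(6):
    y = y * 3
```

Multiply by 3, 6 times: 2 * 3^6 = 1458
`y` takes the values: 2 → 6 → 18 → 54 → 162 → 486 → 1458

Answer: 1458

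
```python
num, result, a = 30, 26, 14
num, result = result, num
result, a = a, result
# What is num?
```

Trace:
`num, result, a = 30, 26, 14` → num = 30; result = 26; a = 14
`num, result = result, num` → num = 26; result = 30
`result, a = a, result` → result = 14; a = 30
So num = 26

Answer: 26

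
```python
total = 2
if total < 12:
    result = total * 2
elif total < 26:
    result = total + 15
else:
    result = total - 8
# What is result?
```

Trace:
`total = 2` → total = 2
`if total < 12: ...` → total < 12 is True → result = 4
So result = 4

Answer: 4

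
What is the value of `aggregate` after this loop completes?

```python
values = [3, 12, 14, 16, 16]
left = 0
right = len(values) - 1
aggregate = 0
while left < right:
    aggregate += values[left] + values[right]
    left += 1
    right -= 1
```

Sum of pairs from ends
`aggregate` takes the values: 0 → 19 → 47

Answer: 47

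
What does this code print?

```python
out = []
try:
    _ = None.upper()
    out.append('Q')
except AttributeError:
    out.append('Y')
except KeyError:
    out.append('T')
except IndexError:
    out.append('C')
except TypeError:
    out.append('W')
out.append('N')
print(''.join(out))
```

Execution trace: 'Y' (except AttributeError) → 'N' (after the try/except). Output: YN

Answer: YN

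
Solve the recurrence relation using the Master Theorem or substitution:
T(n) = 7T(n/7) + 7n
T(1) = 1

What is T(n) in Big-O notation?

By Master Theorem: a=7, b=7, f(n)=7n. Since log_7(7) = 1 and f(n) = Θ(n^1), Case 2 applies. T(n) = O(n log n).

Answer: O(n log n)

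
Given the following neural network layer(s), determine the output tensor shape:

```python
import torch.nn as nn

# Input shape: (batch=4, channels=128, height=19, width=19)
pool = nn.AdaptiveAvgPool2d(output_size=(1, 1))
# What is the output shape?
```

Input: (4, 128, 19, 19) -> Output: (4, 128, 1, 1)

Answer: (4, 128, 1, 1)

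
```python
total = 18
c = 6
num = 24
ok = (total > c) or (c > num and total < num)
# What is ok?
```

Trace:
`total = 18` → total = 18
`c = 6` → c = 6
`num = 24` → num = 24
`ok = (total > c) or (c > num and total < num)` → ok = True
So ok = True

Answer: True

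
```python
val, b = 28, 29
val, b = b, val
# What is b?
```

Trace:
`val, b = 28, 29` → val = 28; b = 29
`val, b = b, val` → val = 29; b = 28
So b = 28

Answer: 28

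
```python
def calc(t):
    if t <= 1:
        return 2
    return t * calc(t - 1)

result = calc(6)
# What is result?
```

calc(6) = 6 * 5 * 4 * 3 * 2 * 2 = 1440

Answer: 1440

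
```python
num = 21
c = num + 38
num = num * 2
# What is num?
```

Trace:
`num = 21` → num = 21
`c = num + 38` → c = 59
`num = num * 2` → num = 42
So num = 42

Answer: 42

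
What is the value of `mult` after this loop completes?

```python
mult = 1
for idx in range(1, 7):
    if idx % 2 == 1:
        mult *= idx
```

Product of odd numbers 1 to 6
`mult` takes the values: 1 → 3 → 15

Answer: 15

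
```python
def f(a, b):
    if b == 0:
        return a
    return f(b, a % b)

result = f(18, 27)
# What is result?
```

f(18, 27) -> f(27, 18) -> f(18, 9) -> f(9, 0) -> 9

Answer: 9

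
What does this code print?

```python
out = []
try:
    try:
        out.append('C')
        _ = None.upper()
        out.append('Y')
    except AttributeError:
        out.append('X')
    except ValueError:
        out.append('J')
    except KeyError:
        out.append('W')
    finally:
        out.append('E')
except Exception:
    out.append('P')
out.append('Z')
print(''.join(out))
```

Execution trace: 'C' (inner try body) → 'X' (inner except AttributeError) → 'E' (inner finally) → 'Z' (after the try/except). Output: CXEZ

Answer: CXEZ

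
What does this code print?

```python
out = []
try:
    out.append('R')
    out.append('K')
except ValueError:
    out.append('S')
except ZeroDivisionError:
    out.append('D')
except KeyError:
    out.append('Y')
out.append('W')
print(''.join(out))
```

Execution trace: 'R' (try body) → 'K' (try body, no exception) → 'W' (after the try/except). Output: RKW

Answer: RKW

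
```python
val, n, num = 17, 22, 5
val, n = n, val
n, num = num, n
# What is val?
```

Trace:
`val, n, num = 17, 22, 5` → val = 17; n = 22; num = 5
`val, n = n, val` → val = 22; n = 17
`n, num = num, n` → n = 5; num = 17
So val = 22

Answer: 22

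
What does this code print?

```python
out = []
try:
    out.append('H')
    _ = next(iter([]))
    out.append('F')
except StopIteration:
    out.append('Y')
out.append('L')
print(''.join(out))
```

Execution trace: 'H' (try body) → 'Y' (except StopIteration) → 'L' (after the try/except). Output: HYL

Answer: HYL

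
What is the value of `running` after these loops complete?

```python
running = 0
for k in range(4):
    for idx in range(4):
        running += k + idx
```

Sum of all k+idx for k,idx in 4x4
`running` takes the values: 0 → 1 → 3 → 6 → 7 → 9 → 12 → 16 → 18 → 21 → 25 → 30 → 33 → 37 → 42 → 48

Answer: 48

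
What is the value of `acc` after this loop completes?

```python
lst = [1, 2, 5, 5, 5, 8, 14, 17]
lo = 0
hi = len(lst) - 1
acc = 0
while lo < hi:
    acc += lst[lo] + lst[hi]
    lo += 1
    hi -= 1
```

Sum of pairs from ends
`acc` takes the values: 0 → 18 → 34 → 47 → 57

Answer: 57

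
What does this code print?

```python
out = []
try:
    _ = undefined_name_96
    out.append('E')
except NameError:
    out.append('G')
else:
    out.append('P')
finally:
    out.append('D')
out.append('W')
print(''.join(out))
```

Execution trace: 'G' (except NameError) → 'D' (finally) → 'W' (after the try/except). Output: GDW

Answer: GDW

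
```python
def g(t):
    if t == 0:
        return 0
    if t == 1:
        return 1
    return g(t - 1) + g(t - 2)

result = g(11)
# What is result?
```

Build up from base cases: g(0)=0, g(1)=1, g(2)=1, g(3)=2, g(4)=3, g(5)=5, g(6)=8, ..., g(11)=89

Answer: 89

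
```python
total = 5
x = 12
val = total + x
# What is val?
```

Trace:
`total = 5` → total = 5
`x = 12` → x = 12
`val = total + x` → val = 17
So val = 17

Answer: 17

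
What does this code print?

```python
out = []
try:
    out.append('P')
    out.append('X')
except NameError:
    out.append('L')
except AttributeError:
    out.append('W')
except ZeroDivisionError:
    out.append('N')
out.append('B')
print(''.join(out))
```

Execution trace: 'P' (try body) → 'X' (try body, no exception) → 'B' (after the try/except). Output: PXB

Answer: PXB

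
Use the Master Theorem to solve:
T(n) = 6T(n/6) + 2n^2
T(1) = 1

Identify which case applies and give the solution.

a=6, b=6, f(n)=2n^2. log_6(6) = 1. Since c=2 > 1 and the regularity condition holds (6(n/6)^2 = (6/6^2)n^2 with 6/6^2 < 1), Case 3 applies: T(n) = Θ(f(n)) = O(n^2).

Answer: O(n^2) - Case 3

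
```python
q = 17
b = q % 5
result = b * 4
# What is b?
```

Trace:
`q = 17` → q = 17
`b = q % 5` → b = 2
`result = b * 4` → result = 8
So b = 2

Answer: 2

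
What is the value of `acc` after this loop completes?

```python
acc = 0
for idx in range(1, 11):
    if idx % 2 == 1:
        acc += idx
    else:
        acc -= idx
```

Add odd, subtract even
`acc` takes the values: 0 → 1 → -1 → 2 → -2 → 3 → -3 → 4 → -4 → 5 → -5

Answer: -5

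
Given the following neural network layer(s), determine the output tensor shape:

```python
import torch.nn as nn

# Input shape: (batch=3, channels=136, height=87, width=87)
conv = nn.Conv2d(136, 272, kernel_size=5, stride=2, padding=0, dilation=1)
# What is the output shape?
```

Input: (3, 136, 87, 87) -> Output: (3, 272, 42, 42)

Answer: (3, 272, 42, 42)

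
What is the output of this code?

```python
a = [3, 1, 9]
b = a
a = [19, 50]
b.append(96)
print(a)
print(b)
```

Key concept: rebinding vs mutation: a is rebound to a new list, b still points at the original.
Step by step:
`a = [3, 1, 9]` → a = [3, 1, 9]
`b = a` → b = [3, 1, 9] (same object as a)
`a = [19, 50]` → a = [19, 50]
`b.append(96)` → b = [3, 1, 9, 96]
`print(a)` → prints [19, 50]
`print(b)` → prints [3, 1, 9, 96]

Answer:
[19, 50]
[3, 1, 9, 96]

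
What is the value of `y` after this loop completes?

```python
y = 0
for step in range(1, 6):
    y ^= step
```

XOR of 1 to 5
`y` takes the values: 0 → 1 → 3 → 0 → 4 → 1

Answer: 1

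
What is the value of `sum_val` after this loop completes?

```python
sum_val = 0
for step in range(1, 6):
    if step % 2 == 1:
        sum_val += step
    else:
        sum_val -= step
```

Add odd, subtract even
`sum_val` takes the values: 0 → 1 → -1 → 2 → -2 → 3

Answer: 3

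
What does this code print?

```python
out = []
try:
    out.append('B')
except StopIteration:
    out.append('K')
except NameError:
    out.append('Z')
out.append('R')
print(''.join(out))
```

Execution trace: 'B' (try body, no exception) → 'R' (after the try/except). Output: BR

Answer: BR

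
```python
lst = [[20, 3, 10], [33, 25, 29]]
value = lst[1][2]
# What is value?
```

Trace:
`lst = [[20, 3, 10], [33, 25, 29]]` → lst = [[20, 3, 10], [33, 25, 29]]
`value = lst[1][2]` → value = 29
So value = 29

Answer: 29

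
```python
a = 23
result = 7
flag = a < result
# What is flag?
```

Trace:
`a = 23` → a = 23
`result = 7` → result = 7
`flag = a < result` → flag = False
So flag = False

Answer: False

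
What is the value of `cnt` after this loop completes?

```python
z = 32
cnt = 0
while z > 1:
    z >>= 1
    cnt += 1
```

Count right shifts until 1
`cnt` takes the values: 0 → 1 → 2 → 3 → 4 → 5

Answer: 5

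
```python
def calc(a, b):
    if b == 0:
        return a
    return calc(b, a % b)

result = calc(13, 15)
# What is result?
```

calc(13, 15) -> calc(15, 13) -> calc(13, 2) -> calc(2, 1) -> calc(1, 0) -> 1

Answer: 1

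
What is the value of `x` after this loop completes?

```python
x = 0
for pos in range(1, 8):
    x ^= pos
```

XOR of 1 to 7
`x` takes the values: 0 → 1 → 3 → 0 → 4 → 1 → 7 → 0

Answer: 0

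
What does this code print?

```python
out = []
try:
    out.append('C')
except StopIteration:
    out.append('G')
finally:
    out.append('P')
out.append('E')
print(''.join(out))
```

Execution trace: 'C' (try body, no exception) → 'P' (finally) → 'E' (after the try/except). Output: CPE

Answer: CPE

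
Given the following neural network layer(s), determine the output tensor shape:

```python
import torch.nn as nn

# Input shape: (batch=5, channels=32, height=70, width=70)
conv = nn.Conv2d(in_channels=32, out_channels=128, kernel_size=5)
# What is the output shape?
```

Input: (5, 32, 70, 70) -> Output: (5, 128, 66, 66)

Answer: (5, 128, 66, 66)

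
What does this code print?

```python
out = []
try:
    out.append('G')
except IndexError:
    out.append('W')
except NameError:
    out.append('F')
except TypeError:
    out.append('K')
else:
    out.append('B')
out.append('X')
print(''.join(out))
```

Execution trace: 'G' (try body, no exception) → 'B' (else) → 'X' (after the try/except). Output: GBX

Answer: GBX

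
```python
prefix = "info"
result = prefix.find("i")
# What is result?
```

Trace:
`prefix = "info"` → prefix = 'info'
`result = prefix.find("i")` → result = 0
So result = 0

Answer: 0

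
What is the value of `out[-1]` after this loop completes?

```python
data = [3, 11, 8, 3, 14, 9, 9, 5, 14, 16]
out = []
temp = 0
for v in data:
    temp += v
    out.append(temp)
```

Cumulative sum ends at 92
`out` takes the values: [] → [3] → [3, 14] → [3, 14, 22] → [3, 14, 22, 25] → [3, 14, 22, 25, 39] → [3, 14, 22, 25, 39, 48] → [3, 14, 22, 25, 39, 48, 57] → [3, 14, 22, 25, 39, 48, 57, 62] → [3, 14, 22, 25, 39, 48, 57, 62, 76] → [3, 14, 22, 25, 39, 48, 57, 62, 76, 92]
So `out[-1]` = 92

Answer: 92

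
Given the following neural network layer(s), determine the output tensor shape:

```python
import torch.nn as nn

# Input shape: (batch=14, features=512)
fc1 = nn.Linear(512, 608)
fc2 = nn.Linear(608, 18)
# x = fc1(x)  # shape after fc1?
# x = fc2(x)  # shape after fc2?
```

Input: (14, 512) -> after fc1: (14, 608) -> Output: (14, 18)

Answer: (14, 18)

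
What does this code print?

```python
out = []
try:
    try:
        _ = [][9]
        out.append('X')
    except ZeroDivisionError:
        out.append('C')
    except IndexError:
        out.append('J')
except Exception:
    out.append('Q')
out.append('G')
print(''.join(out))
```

Execution trace: 'J' (inner except IndexError) → 'G' (after the try/except). Output: JG

Answer: JG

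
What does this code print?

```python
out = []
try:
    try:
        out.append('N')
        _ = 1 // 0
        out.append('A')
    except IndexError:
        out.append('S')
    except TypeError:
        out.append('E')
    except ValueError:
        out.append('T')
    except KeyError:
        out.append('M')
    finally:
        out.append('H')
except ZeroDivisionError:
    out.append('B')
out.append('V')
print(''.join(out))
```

Execution trace: 'N' (try body) → 'H' (finally) → 'B' (outer except ZeroDivisionError) → 'V' (after the try/except). Output: NHBV

Answer: NHBV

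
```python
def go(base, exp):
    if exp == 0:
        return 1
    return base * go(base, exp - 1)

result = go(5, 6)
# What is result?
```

go(5, 6) = 5 * 5 * 5 * 5 * 5 * 5 = 15625

Answer: 15625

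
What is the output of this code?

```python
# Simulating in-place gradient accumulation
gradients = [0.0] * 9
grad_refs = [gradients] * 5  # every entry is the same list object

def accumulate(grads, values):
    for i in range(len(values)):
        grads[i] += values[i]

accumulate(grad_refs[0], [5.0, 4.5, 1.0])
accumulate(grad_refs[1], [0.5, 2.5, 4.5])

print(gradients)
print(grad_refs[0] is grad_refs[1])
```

Key concept: gradient accumulation aliasing.
Step by step:
`gradients = [0.0] * 9` → gradients = [0.0, 0.0, 0.0, 0.0, 0.0, 0.0, 0.0, 0.0, 0.0]
`grad_refs = [gradients] * 5` → grad_refs = [[0.0, 0.0, 0.0, 0.0, 0.0, 0.0, 0.0, 0.0, 0.0], [0.0, 0.0, 0.0, 0.0, 0.0, 0.0, 0.0, 0.0, 0.0], [0.0, 0.0, 0.0, 0.0, 0.0, 0.0, 0.0, 0.0, 0.0], [0.0, 0.0, 0.0, 0.0, 0.0, 0.0, 0.0, 0.0, 0.0], [0.0, 0.0, 0.0, 0.0, 0.0, 0.0, 0.0, 0.0, 0.0]]
`accumulate(grad_refs[0], [5.0, 4.5, 1.0])` → gradients = [5.0, 4.5, 1.0, 0.0, 0.0, 0.0, 0.0, 0.0, 0.0]; grad_refs = [[5.0, 4.5, 1.0, 0.0, 0.0, 0.0, 0.0, 0.0, 0.0], [5.0, 4.5, 1.0, 0.0, 0.0, 0.0, 0.0, 0.0, 0.0], [5.0, 4.5, 1.0, 0.0, 0.0, 0.0, 0.0, 0.0, 0.0], [5.0, 4.5, 1.0, 0.0, 0.0, 0.0, 0.0, 0.0, 0.0], [5.0, 4.5, 1.0, 0.0, 0.0, 0.0, 0.0, 0.0, 0.0]]
`accumulate(grad_refs[1], [0.5, 2.5, 4.5])` → gradients = [5.5, 7.0, 5.5, 0.0, 0.0, 0.0, 0.0, 0.0, 0.0]; grad_refs = [[5.5, 7.0, 5.5, 0.0, 0.0, 0.0, 0.0, 0.0, 0.0], [5.5, 7.0, 5.5, 0.0, 0.0, 0.0, 0.0, 0.0, 0.0], [5.5, 7.0, 5.5, 0.0, 0.0, 0.0, 0.0, 0.0, 0.0], [5.5, 7.0, 5.5, 0.0, 0.0, 0.0, 0.0, 0.0, 0.0], [5.5, 7.0, 5.5, 0.0, 0.0, 0.0, 0.0, 0.0, 0.0]]
`print(gradients)` → prints [5.5, 7.0, 5.5, 0.0, 0.0, 0.0, 0.0, 0.0, 0.0]
`print(grad_refs[0] is grad_refs[1])` → prints True

Answer:
[5.5, 7.0, 5.5, 0.0, 0.0, 0.0, 0.0, 0.0, 0.0]
True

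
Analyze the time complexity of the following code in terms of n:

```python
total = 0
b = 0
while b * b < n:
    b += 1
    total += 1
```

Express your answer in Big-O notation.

Each loop level contributes: √n. Multiplying the contributions gives O(√n).

Answer: O(√n)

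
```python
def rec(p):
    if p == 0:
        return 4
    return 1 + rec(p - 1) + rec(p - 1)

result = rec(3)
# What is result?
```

rec(p) = 1 + 2·rec(p-1), rec(0)=4. Closed form: (4+1)·2^3 - 1 = 39.

Answer: 39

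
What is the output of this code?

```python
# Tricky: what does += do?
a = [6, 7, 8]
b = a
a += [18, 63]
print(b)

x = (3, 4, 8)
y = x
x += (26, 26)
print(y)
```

Key concept: += behavior differs for mutable vs immutable.
Step by step:
`a = [6, 7, 8]` → a = [6, 7, 8]
`b = a` → b = [6, 7, 8] (same object as a)
`a += [18, 63]` → a = [6, 7, 8, 18, 63] (same object as b); b = [6, 7, 8, 18, 63] (same object as a)
`print(b)` → prints [6, 7, 8, 18, 63]
`x = (3, 4, 8)` → x = (3, 4, 8)
`y = x` → y = (3, 4, 8)
`x += (26, 26)` → x = (3, 4, 8, 26, 26)
`print(y)` → prints (3, 4, 8)

Answer:
[6, 7, 8, 18, 63]
(3, 4, 8)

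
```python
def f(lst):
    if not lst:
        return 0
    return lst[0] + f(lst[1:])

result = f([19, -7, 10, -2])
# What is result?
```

19 + (-7) + 10 + (-2) + 0 = 20

Answer: 20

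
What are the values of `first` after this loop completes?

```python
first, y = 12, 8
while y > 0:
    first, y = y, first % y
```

GCD of 12 and 8
`first` takes the values: 12 → 8 → 4

Answer: 4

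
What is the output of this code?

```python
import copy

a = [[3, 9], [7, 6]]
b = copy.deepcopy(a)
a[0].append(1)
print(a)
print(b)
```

Key concept: deep copy is fully independent.
Step by step:
`a = [[3, 9], [7, 6]]` → a = [[3, 9], [7, 6]]
`b = copy.deepcopy(a)` → b = [[3, 9], [7, 6]]
`a[0].append(1)` → a = [[3, 9, 1], [7, 6]]
`print(a)` → prints [[3, 9, 1], [7, 6]]
`print(b)` → prints [[3, 9], [7, 6]]

Answer:
[[3, 9, 1], [7, 6]]
[[3, 9], [7, 6]]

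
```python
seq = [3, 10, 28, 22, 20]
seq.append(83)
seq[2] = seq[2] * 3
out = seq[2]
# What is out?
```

Trace:
`seq = [3, 10, 28, 22, 20]` → seq = [3, 10, 28, 22, 20]
`seq.append(83)` → seq = [3, 10, 28, 22, 20, 83]
`seq[2] = seq[2] * 3` → seq = [3, 10, 84, 22, 20, 83]
`out = seq[2]` → out = 84
So out = 84

Answer: 84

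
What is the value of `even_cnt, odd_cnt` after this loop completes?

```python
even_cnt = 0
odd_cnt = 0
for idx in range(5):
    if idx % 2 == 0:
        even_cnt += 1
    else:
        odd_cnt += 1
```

Count evens and odds in range(5)
`even_cnt, odd_cnt` takes the values: (0, 0) → (1, 0) → (1, 1) → (2, 1) → (2, 2) → (3, 2)

Answer: 3, 2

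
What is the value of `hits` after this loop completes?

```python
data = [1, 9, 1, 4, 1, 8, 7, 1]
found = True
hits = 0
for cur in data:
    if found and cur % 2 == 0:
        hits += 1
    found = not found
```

Count even values at even positions
`hits` takes the values: 0

Answer: 0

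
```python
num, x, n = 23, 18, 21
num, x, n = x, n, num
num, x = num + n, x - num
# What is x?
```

Trace:
`num, x, n = 23, 18, 21` → num = 23; x = 18; n = 21
`num, x, n = x, n, num` → num = 18; x = 21; n = 23
`num, x = num + n, x - num` → num = 41; x = 3
So x = 3

Answer: 3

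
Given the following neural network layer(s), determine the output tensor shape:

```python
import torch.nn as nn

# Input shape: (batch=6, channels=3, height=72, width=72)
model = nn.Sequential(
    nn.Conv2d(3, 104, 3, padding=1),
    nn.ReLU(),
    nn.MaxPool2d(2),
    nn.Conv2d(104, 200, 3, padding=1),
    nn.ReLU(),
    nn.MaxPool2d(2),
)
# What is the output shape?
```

Input: (6, 3, 72, 72) -> after first Conv2d: (6, 104, 72, 72) -> after first MaxPool2d: (6, 104, 36, 36) -> after second Conv2d: (6, 200, 36, 36) -> Output: (6, 200, 18, 18)

Answer: (6, 200, 18, 18)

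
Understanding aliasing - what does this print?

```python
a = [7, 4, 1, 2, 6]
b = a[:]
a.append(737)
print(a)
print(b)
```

Key concept: slice [:] creates copy.
Step by step:
`a = [7, 4, 1, 2, 6]` → a = [7, 4, 1, 2, 6]
`b = a[:]` → b = [7, 4, 1, 2, 6]
`a.append(737)` → a = [7, 4, 1, 2, 6, 737]
`print(a)` → prints [7, 4, 1, 2, 6, 737]
`print(b)` → prints [7, 4, 1, 2, 6]

Answer:
[7, 4, 1, 2, 6, 737]
[7, 4, 1, 2, 6]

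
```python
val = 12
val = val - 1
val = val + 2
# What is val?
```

Trace:
`val = 12` → val = 12
`val = val - 1` → val = 11
`val = val + 2` → val = 13
So val = 13

Answer: 13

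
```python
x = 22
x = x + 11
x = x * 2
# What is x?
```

Trace:
`x = 22` → x = 22
`x = x + 11` → x = 33
`x = x * 2` → x = 66
So x = 66

Answer: 66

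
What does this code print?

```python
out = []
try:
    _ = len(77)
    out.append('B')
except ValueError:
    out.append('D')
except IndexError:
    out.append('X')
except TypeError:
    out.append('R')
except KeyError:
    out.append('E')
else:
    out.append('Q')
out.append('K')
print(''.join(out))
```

Execution trace: 'R' (except TypeError) → 'K' (after the try/except). Output: RK

Answer: RK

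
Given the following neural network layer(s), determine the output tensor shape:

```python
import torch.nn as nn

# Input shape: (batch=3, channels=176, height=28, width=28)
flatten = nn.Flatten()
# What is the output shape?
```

Input: (3, 176, 28, 28) -> Output: (3, 137984)

Answer: (3, 137984)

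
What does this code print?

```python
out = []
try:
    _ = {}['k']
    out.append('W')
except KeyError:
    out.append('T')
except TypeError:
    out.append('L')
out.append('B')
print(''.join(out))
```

Execution trace: 'T' (except KeyError) → 'B' (after the try/except). Output: TB

Answer: TB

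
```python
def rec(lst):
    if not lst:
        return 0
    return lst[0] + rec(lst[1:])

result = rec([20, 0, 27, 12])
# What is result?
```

20 + 0 + 27 + 12 + 0 = 59

Answer: 59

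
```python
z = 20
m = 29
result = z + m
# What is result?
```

Trace:
`z = 20` → z = 20
`m = 29` → m = 29
`result = z + m` → result = 49
So result = 49

Answer: 49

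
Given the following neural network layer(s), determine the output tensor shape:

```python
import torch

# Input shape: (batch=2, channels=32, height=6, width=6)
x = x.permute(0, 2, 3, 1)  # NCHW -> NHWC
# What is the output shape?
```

Input: (2, 32, 6, 6) -> Output: (2, 6, 6, 32)

Answer: (2, 6, 6, 32)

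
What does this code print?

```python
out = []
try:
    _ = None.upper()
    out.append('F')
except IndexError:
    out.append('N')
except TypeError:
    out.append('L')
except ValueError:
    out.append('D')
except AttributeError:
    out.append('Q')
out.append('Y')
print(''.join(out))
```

Execution trace: 'Q' (except AttributeError) → 'Y' (after the try/except). Output: QY

Answer: QY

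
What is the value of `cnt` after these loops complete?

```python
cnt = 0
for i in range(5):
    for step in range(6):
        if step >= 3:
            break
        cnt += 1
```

Inner breaks at 3, outer runs 5 times
`cnt` takes the values: 0 → 1 → 2 → 3 → 4 → 5 → 6 → 7 → 8 → 9 → 10 → 11 → 12 → 13 → 14 → 15

Answer: 15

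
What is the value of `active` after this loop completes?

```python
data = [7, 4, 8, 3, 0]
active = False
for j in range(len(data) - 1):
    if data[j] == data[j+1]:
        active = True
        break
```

Check consecutive duplicates in [7, 4, 8, 3, 0]
`active` takes the values: False

Answer: False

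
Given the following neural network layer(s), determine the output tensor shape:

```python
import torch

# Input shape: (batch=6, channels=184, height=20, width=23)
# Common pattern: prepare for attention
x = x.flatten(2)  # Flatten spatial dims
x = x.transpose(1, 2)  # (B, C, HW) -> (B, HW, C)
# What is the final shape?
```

Input: (6, 184, 20, 23) -> after flatten(2): (6, 184, 460) -> Output: (6, 460, 184)

Answer: (6, 460, 184)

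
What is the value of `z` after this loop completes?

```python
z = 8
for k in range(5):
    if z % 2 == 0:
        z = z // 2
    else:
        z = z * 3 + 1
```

Collatz-style transformation from 8
`z` takes the values: 8 → 4 → 2 → 1 → 4 → 2

Answer: 2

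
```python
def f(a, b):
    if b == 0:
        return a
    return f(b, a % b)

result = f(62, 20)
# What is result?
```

f(62, 20) -> f(20, 2) -> f(2, 0) -> 2

Answer: 2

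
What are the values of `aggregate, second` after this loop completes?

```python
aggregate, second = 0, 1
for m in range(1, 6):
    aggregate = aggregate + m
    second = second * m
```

Sum and factorial of 1 to 5
`aggregate, second` takes the values: (0, 1) → (1, 1) → (3, 1) → (3, 2) → (6, 2) → (6, 6) → (10, 6) → (10, 24) → (15, 24) → (15, 120)

Answer: 15, 120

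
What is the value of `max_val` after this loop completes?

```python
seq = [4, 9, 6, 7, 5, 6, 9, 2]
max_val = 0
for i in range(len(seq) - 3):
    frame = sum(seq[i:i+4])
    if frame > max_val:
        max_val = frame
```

Max sum of 4-element window in [4, 9, 6, 7, 5, 6, 9, 2]
`max_val` takes the values: 0 → 26 → 27

Answer: 27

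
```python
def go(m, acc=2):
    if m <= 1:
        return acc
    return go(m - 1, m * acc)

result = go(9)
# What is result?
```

Accumulator trace (n, acc): (9, 2) -> (8, 18) -> (7, 144) -> (6, 1008) -> (5, 6048) -> (4, 30240) -> (3, 120960) -> (2, 362880) -> (1, 725760) -> return 725760

Answer: 725760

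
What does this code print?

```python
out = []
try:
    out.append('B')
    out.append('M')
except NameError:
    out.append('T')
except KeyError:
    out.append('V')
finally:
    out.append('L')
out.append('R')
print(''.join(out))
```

Execution trace: 'B' (try body) → 'M' (try body, no exception) → 'L' (finally) → 'R' (after the try/except). Output: BMLR

Answer: BMLR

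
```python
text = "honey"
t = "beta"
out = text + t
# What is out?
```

Trace:
`text = "honey"` → text = 'honey'
`t = "beta"` → t = 'beta'
`out = text + t` → out = 'honeybeta'
So out = 'honeybeta'

Answer: 'honeybeta'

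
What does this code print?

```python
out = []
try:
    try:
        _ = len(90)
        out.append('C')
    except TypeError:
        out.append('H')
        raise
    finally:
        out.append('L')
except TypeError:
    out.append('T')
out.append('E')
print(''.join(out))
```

Execution trace: 'H' (inner except TypeError) → 'L' (inner finally) → 'T' (outer except TypeError) → 'E' (after the try/except). Output: HLTE

Answer: HLTE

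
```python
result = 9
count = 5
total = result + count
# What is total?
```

Trace:
`result = 9` → result = 9
`count = 5` → count = 5
`total = result + count` → total = 14
So total = 14

Answer: 14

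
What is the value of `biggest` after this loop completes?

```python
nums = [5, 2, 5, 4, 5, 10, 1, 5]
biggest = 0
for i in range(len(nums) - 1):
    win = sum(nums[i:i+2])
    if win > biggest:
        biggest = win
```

Max sum of 2-element window in [5, 2, 5, 4, 5, 10, 1, 5]
`biggest` takes the values: 0 → 7 → 9 → 15

Answer: 15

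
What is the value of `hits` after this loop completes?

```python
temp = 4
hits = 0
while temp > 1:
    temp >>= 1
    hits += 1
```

Count right shifts until 1
`hits` takes the values: 0 → 1 → 2

Answer: 2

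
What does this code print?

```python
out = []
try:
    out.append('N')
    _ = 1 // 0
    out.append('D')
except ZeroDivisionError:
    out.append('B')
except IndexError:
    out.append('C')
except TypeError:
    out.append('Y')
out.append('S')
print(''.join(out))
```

Execution trace: 'N' (try body) → 'B' (except ZeroDivisionError) → 'S' (after the try/except). Output: NBS

Answer: NBS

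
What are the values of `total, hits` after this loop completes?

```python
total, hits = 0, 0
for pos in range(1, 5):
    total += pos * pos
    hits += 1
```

Sum of squares and count
`total, hits` takes the values: (0, 0) → (1, 0) → (1, 1) → (5, 1) → (5, 2) → (14, 2) → (14, 3) → (30, 3) → (30, 4)

Answer: 30, 4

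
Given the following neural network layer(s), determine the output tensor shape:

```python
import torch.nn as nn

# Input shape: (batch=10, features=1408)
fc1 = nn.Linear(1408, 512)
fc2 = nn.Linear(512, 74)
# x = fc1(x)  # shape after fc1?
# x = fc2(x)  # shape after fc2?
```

Input: (10, 1408) -> after fc1: (10, 512) -> Output: (10, 74)

Answer: (10, 74)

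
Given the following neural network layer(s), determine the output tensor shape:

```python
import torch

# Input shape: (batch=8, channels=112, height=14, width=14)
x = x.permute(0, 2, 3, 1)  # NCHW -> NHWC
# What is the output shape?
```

Input: (8, 112, 14, 14) -> Output: (8, 14, 14, 112)

Answer: (8, 14, 14, 112)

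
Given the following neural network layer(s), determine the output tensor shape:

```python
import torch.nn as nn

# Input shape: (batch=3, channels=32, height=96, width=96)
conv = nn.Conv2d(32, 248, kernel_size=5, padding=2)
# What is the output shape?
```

Input: (3, 32, 96, 96) -> Output: (3, 248, 96, 96)

Answer: (3, 248, 96, 96)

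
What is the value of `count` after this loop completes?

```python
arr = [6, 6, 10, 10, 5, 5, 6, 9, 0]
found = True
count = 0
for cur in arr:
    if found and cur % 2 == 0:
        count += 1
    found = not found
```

Count even values at even positions
`count` takes the values: 0 → 1 → 2 → 3 → 4

Answer: 4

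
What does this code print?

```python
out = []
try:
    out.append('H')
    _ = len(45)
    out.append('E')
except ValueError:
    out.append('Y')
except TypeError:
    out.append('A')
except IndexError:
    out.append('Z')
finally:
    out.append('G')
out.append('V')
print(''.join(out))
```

Execution trace: 'H' (try body) → 'A' (except TypeError) → 'G' (finally) → 'V' (after the try/except). Output: HAGV

Answer: HAGV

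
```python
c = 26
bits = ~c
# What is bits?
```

Trace:
`c = 26` → c = 26
`bits = ~c` → bits = -27
So bits = -27

Answer: -27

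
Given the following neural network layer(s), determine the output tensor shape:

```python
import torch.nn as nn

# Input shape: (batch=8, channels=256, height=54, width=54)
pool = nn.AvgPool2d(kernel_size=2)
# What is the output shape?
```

Input: (8, 256, 54, 54) -> Output: (8, 256, 27, 27)

Answer: (8, 256, 27, 27)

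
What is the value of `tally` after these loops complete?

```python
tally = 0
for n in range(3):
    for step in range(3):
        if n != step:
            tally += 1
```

3² - 3 (exclude diagonal)
`tally` takes the values: 0 → 1 → 2 → 3 → 4 → 5 → 6

Answer: 6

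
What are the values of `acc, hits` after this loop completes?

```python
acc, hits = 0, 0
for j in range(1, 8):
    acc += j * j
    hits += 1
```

Sum of squares and count
`acc, hits` takes the values: (0, 0) → (1, 0) → (1, 1) → (5, 1) → (5, 2) → (14, 2) → (14, 3) → (30, 3) → (30, 4) → (55, 4) → (55, 5) → (91, 5) → (91, 6) → (140, 6) → (140, 7)

Answer: 140, 7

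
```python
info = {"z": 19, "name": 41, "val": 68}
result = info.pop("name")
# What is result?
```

Trace:
`info = {"z": 19, "name": 41, "val": 68}` → info = {'z': 19, 'name': 41, 'val': 68}
`result = info.pop("name")` → info = {'z': 19, 'val': 68}; result = 41
So result = 41

Answer: 41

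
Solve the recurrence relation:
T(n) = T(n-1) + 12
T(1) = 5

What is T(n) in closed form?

Unrolling: T(n) = T(1) + 12·(n-1) = 5 + 12(n-1) = 12n - 7.

Answer: T(n) = 12n - 7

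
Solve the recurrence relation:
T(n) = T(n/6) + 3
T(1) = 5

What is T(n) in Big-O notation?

Each step divides n by 6 and adds 3. After log_6(n) steps we reach T(1)=5. So T(n) = 3·log_6(n) + 5 = O(log n).

Answer: O(log n)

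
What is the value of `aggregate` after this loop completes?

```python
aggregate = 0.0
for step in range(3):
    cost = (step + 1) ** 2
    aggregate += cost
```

Sum of squared losses 1² + 2² + ... + 3²
`aggregate` takes the values: 0.0 → 1.0 → 5.0 → 14.0

Answer: 14.0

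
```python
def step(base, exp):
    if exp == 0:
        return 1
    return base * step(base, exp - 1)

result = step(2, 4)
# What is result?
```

step(2, 4) = 2 * 2 * 2 * 2 = 16

Answer: 16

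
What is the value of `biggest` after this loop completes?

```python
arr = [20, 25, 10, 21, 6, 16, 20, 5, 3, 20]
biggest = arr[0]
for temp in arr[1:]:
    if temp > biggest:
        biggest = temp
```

Maximum of [20, 25, 10, 21, 6, 16, 20, 5, 3, 20]
`biggest` takes the values: 20 → 25

Answer: 25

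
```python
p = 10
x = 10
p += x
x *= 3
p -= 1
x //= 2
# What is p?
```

Trace:
`p = 10` → p = 10
`x = 10` → x = 10
`p += x` → p = 20
`x *= 3` → x = 30
`p -= 1` → p = 19
`x //= 2` → x = 15
So p = 19

Answer: 19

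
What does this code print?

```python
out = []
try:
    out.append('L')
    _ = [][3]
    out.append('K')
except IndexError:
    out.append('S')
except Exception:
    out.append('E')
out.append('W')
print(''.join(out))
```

Execution trace: 'L' (try body) → 'S' (except IndexError) → 'W' (after the try/except). Output: LSW

Answer: LSW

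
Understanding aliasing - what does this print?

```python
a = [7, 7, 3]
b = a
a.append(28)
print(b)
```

Key concept: basic list aliasing.
Step by step:
`a = [7, 7, 3]` → a = [7, 7, 3]
`b = a` → b = [7, 7, 3] (same object as a)
`a.append(28)` → a = [7, 7, 3, 28] (same object as b); b = [7, 7, 3, 28] (same object as a)
`print(b)` → prints [7, 7, 3, 28]

Answer: [7, 7, 3, 28]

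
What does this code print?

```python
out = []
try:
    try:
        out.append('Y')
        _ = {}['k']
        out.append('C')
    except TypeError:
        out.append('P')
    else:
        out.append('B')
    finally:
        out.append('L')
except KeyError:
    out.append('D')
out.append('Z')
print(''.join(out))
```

Execution trace: 'Y' (try body) → 'L' (finally) → 'D' (outer except KeyError) → 'Z' (after the try/except). Output: YLDZ

Answer: YLDZ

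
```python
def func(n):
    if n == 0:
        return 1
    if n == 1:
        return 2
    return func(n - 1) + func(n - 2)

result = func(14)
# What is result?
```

Build up from base cases: func(0)=1, func(1)=2, func(2)=3, func(3)=5, func(4)=8, func(5)=13, func(6)=21, ..., func(14)=987

Answer: 987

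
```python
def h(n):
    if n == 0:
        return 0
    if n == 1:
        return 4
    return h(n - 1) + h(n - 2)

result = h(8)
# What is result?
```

Build up from base cases: h(0)=0, h(1)=4, h(2)=4, h(3)=8, h(4)=12, h(5)=20, h(6)=32, ..., h(8)=84

Answer: 84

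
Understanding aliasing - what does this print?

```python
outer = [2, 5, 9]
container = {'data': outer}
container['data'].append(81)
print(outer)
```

Key concept: dict holds reference to list.
Step by step:
`outer = [2, 5, 9]` → outer = [2, 5, 9]
`container = {'data': outer}` → container = {'data': [2, 5, 9]}
`container['data'].append(81)` → outer = [2, 5, 9, 81]; container = {'data': [2, 5, 9, 81]}
`print(outer)` → prints [2, 5, 9, 81]

Answer: [2, 5, 9, 81]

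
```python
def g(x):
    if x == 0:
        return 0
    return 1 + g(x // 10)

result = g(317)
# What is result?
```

Count of digits of 317: 3

Answer: 3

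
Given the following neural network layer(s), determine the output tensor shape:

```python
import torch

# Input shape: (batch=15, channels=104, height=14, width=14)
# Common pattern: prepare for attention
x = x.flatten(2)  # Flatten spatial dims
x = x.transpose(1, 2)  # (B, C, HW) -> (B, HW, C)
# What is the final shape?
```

Input: (15, 104, 14, 14) -> after flatten(2): (15, 104, 196) -> Output: (15, 196, 104)

Answer: (15, 196, 104)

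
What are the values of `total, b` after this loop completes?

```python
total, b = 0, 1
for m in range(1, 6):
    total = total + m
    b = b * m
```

Sum and factorial of 1 to 5
`total, b` takes the values: (0, 1) → (1, 1) → (3, 1) → (3, 2) → (6, 2) → (6, 6) → (10, 6) → (10, 24) → (15, 24) → (15, 120)

Answer: 15, 120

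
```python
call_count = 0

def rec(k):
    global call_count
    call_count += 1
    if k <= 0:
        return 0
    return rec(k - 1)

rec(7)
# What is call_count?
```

Linear recursion stepping by 1: 8 calls from k=7 down to ≤0.

Answer: 8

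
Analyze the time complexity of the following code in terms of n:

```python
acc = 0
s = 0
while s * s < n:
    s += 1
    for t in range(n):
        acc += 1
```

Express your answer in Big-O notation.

Each loop level contributes: √n × n. Multiplying the contributions gives O(n√n).

Answer: O(n√n)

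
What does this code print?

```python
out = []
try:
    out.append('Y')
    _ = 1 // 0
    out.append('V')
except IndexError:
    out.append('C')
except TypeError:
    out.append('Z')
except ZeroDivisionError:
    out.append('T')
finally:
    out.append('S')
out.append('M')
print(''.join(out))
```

Execution trace: 'Y' (try body) → 'T' (except ZeroDivisionError) → 'S' (finally) → 'M' (after the try/except). Output: YTSM

Answer: YTSM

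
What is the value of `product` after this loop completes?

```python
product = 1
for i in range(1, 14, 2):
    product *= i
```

Product of 1, 3, 5, ... up to 13
`product` takes the values: 1 → 3 → 15 → 105 → 945 → 10395 → 135135

Answer: 135135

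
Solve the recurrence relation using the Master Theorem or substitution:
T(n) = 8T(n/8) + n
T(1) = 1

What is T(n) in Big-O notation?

By Master Theorem: a=8, b=8, f(n)=n. Since log_8(8) = 1 and f(n) = Θ(n^1), Case 2 applies. T(n) = O(n log n).

Answer: O(n log n)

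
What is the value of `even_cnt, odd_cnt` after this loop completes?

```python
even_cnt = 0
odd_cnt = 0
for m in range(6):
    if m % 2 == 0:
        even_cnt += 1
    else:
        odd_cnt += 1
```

Count evens and odds in range(6)
`even_cnt, odd_cnt` takes the values: (0, 0) → (1, 0) → (1, 1) → (2, 1) → (2, 2) → (3, 2) → (3, 3)

Answer: 3, 3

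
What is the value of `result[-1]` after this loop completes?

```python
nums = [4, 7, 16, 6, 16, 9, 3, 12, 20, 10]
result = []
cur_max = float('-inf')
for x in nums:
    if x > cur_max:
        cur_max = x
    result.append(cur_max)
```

Running max ends at 20
`result` takes the values: [] → [4] → [4, 7] → [4, 7, 16] → [4, 7, 16, 16] → [4, 7, 16, 16, 16] → [4, 7, 16, 16, 16, 16] → [4, 7, 16, 16, 16, 16, 16] → [4, 7, 16, 16, 16, 16, 16, 16] → [4, 7, 16, 16, 16, 16, 16, 16, 20] → [4, 7, 16, 16, 16, 16, 16, 16, 20, 20]
So `result[-1]` = 20

Answer: 20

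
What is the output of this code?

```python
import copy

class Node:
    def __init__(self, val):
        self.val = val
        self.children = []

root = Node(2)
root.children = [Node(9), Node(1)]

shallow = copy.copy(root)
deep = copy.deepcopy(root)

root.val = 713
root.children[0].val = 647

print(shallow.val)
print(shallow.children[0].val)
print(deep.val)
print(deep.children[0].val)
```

Key concept: deep copy with custom objects.
Step by step:
`root = Node(2)` → root = Node(val=2, children=[])
`root.children = [Node(9), Node(1)]` → root = Node(val=2, children=[Node(val=9, children=[]), Node(val=1, children=[])])
`shallow = copy.copy(root)` → shallow = Node(val=2, children=[Node(val=9, children=[]), Node(val=1, children=[])])
`deep = copy.deepcopy(root)` → deep = Node(val=2, children=[Node(val=9, children=[]), Node(val=1, children=[])])
`root.val = 713` → root = Node(val=713, children=[Node(val=9, children=[]), Node(val=1, children=[])])
`root.children[0].val = 647` → root = Node(val=713, children=[Node(val=647, children=[]), Node(val=1, children=[])]); shallow = Node(val=2, children=[Node(val=647, children=[]), Node(val=1, children=[])])
`print(shallow.val)` → prints 2
`print(shallow.children[0].val)` → prints 647
`print(deep.val)` → prints 2
`print(deep.children[0].val)` → prints 9

Answer:
2
647
2
9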